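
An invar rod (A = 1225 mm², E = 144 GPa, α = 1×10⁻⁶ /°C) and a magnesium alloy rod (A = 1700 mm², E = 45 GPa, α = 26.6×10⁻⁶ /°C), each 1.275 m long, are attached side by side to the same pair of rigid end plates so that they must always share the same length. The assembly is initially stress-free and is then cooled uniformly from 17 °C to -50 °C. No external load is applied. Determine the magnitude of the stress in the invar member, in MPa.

Equilibrium of a rigid end plate with no external load gives equal and opposite internal forces ±P in the two members. Since α_{magnesium alloy} > α_{invar}, cooling drives the magnesium alloy into tension and the invar into compression.
Equating the net (thermal + elastic) strains gives |α₁ − α₂|·ΔT = P·[1/(A₁E₁) + 1/(A₂E₂)].
|α₁ − α₂|·ΔT = 25.6×10⁻⁶ × 67 = 0.001715.
1/(A₁E₁) + 1/(A₂E₂) = 1/(1225×144×10³) + 1/(1700×45×10³) = 1.874×10⁻⁸ N⁻¹.
P = 0.001715 / 1.874×10⁻⁸ = 91520 N = 91.52 kN.
σ_{invar} = P/A₁ = 91520/1225 = 74.71 MPa, compressive.

σ ≈ 74.7 MPa (compressive)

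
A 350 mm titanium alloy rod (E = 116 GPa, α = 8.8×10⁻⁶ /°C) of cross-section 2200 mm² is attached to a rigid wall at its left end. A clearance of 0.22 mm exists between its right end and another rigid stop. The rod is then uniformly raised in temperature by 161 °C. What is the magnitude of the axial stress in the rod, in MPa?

Free thermal elongation = αΔT L = 8.8×10⁻⁶ × 161 × 350 = 0.4959 mm.
The gap closes (δ_free > 0.22 mm) and the wall then resists a further 0.4959 − 0.22 = 0.2759 mm of expansion.
So σ = E(δ_free − g)/L = 116×10³ × 0.2759/350 = 91.43 MPa.

σ ≈ 91.4 MPa (compressive)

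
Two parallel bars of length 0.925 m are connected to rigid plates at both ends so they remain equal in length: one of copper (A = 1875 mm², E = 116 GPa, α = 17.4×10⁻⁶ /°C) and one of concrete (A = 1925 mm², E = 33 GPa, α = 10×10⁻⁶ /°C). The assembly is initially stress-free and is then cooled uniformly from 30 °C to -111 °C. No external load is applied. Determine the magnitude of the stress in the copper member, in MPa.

σ ≈ 27.4 MPa (tensile)

Equilibrium of a rigid end plate with no external load gives equal and opposite internal forces ±P in the two members. Since α_{copper} > α_{concrete}, cooling drives the copper into tension and the concrete into compression.
Compatibility of the two members (thermal + elastic change equal): (α₁ − α₂)ΔT = P·[1/(A₁E₁) + 1/(A₂E₂)].
|α₁ − α₂|·ΔT = 7.4×10⁻⁶ × 141 = 0.001043.
1/(A₁E₁) + 1/(A₂E₂) = 1/(1875×116×10³) + 1/(1925×33×10³) = 2.034×10⁻⁸ N⁻¹.
So P = 0.001043 / 2.034×10⁻⁸ = 51.3 kN.
σ_{copper} = P/A₁ = 51300/1875 = 27.36 MPa, tensile.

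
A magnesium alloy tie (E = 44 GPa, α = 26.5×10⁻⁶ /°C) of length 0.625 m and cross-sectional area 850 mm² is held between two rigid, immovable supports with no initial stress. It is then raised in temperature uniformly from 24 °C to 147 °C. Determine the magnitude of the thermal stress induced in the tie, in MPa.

σ ≈ 143 MPa (compressive)

Because both ends are immovable the net strain is zero, and the suppressed thermal strain is αΔT = 26.5×10⁻⁶ × 123 = 3259.5×10⁻⁶.
σ = EαΔT = 44×10³ × 26.5×10⁻⁶ × 123 = 143.4 MPa (compressive; the tie is trying to expand).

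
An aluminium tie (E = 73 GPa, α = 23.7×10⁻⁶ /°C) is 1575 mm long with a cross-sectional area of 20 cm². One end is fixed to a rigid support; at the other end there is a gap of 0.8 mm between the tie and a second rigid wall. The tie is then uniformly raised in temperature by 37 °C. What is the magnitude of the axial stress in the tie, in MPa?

σ ≈ 26.9 MPa (compressive)

Unrestrained expansion: δ_free = αΔT L = 23.7×10⁻⁶ × 37 × 1575 = 1.381 mm.
After closing the 0.8 mm clearance, 1.381 − 0.8 = 0.5811 mm of expansion remains to be suppressed by the wall.
Compatibility: PL/(AE) = 0.5811 mm, so σ = P/A = E × (0.5811/1575) = 26.93 MPa.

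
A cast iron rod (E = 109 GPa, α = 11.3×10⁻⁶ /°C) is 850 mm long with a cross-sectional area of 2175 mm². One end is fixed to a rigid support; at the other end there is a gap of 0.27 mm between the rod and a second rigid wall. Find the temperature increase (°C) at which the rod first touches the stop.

ΔT ≈ 28.1 °C

Contact occurs when the free expansion equals the gap: αΔT L = 0.27 mm.
ΔT = 0.27 / (11.3×10⁻⁶ × 850) = 28.11 °C.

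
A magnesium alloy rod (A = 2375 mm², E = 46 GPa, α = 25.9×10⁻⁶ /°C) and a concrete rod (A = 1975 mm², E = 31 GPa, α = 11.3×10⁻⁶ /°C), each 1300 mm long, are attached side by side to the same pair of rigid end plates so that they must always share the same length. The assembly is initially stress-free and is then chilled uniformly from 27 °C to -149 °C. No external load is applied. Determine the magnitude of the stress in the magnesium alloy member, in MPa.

Both members must finish at the same length. With the larger α, the magnesium alloy tends to over-contract; the plates restrain it, putting the magnesium alloy in tension and the concrete in compression. With no external load the two internal forces are equal and opposite, magnitude P.
Equating the net (thermal + elastic) strains gives |α₁ − α₂|·ΔT = P·[1/(A₁E₁) + 1/(A₂E₂)].
|α₁ − α₂|·ΔT = 14.6×10⁻⁶ × 176 = 0.00257.
1/(A₁E₁) + 1/(A₂E₂) = 1/(2375×46×10³) + 1/(1975×31×10³) = 2.549×10⁻⁸ N⁻¹.
So P = 0.00257 / 2.549×10⁻⁸ = 100.8 kN.
σ_{magnesium alloy} = P/A₁ = 100800/2375 = 42.45 MPa, tensile.

σ ≈ 42.5 MPa (tensile)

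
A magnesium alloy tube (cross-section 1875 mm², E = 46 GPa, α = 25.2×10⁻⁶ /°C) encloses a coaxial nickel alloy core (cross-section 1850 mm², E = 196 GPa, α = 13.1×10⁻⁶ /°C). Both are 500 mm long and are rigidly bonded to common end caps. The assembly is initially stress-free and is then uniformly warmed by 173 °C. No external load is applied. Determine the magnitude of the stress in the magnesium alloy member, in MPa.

Both members must finish at the same length. With the larger α, the magnesium alloy tends to over-expand; the plates restrain it, putting the magnesium alloy in compression and the nickel alloy in tension. With no external load the two internal forces are equal and opposite, magnitude P.
Compatibility of the two members (thermal + elastic change equal): (α₁ − α₂)ΔT = P·[1/(A₁E₁) + 1/(A₂E₂)].
|α₁ − α₂|·ΔT = 12.1×10⁻⁶ × 173 = 0.002093.
1/(A₁E₁) + 1/(A₂E₂) = 1/(1875×46×10³) + 1/(1850×196×10³) = 1.435×10⁻⁸ N⁻¹.
P = 0.002093 / 1.435×10⁻⁸ = 145900 N = 145.9 kN.
σ_{magnesium alloy} = P/A₁ = 145900/1875 = 77.79 MPa, compressive.

σ ≈ 77.8 MPa (compressive)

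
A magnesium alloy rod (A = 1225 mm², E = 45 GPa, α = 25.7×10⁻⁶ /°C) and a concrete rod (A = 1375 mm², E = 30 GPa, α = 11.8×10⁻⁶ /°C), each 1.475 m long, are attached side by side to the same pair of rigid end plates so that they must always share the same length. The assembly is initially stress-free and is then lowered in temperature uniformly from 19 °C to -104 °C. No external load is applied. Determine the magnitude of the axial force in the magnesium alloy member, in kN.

P ≈ 40.3 kN (tensile in the magnesium alloy)

The magnesium alloy has the larger α, so on cooling it would change length more than the concrete if both were free. The rigid plates force a common final length, so the magnesium alloy is put into tension and the concrete into compression, with equal and opposite forces P (no external load).
Equating the net (thermal + elastic) strains gives |α₁ − α₂|·ΔT = P·[1/(A₁E₁) + 1/(A₂E₂)].
|α₁ − α₂|·ΔT = 13.9×10⁻⁶ × 123 = 0.00171.
1/(A₁E₁) + 1/(A₂E₂) = 1/(1225×45×10³) + 1/(1375×30×10³) = 4.238×10⁻⁸ N⁻¹.
P = 0.00171 / 4.238×10⁻⁸ = 40340 N = 40.34 kN.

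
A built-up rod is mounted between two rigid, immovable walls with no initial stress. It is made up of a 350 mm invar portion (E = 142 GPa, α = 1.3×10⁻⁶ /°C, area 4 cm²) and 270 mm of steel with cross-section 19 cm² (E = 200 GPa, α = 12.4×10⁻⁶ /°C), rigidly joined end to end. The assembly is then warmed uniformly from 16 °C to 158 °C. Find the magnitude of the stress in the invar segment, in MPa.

σ ≈ 196 MPa (compressive)

Free thermal expansion of the whole bar: Σ αᵢΔT Lᵢ = 1.3×10⁻⁶×142×350 + 12.4×10⁻⁶×142×270 = 0.54 mm.
The walls prevent any net length change, so an axial force P (same in every segment) develops. Compatibility: P · Σ Lᵢ/(AᵢEᵢ) = δ_free.
The series flexibility is Σ Lᵢ/(AᵢEᵢ) = 350/(400×142×10³) + 270/(1900×200×10³) = 6.872×10⁻⁶ mm/N.
P = 0.54 / 6.872×10⁻⁶ = 78580 N = 78.58 kN, compressive.
σ_{invar} = P / A = 78580 / 400 = 196.4 MPa.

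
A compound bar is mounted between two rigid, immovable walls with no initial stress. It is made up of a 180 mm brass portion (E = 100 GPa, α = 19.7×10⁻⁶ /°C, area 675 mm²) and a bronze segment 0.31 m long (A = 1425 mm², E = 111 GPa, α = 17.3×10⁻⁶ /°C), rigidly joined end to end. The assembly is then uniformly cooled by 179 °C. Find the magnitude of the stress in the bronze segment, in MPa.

Free thermal contraction of the whole bar: Σ αᵢΔT Lᵢ = 19.7×10⁻⁶×179×180 + 17.3×10⁻⁶×179×310 = 1.595 mm.
The walls prevent any net length change, so an axial force P (same in every segment) develops. Compatibility: P · Σ Lᵢ/(AᵢEᵢ) = δ_free.
The series flexibility is Σ Lᵢ/(AᵢEᵢ) = 180/(675×100×10³) + 310/(1425×111×10³) = 4.627×10⁻⁶ mm/N.
Hence P = δ_free / Σ(L/AE) = 1.595/4.627×10⁻⁶ = 344.7 kN (tensile).
σ_{bronze} = P / A = 344700 / 1425 = 241.9 MPa.

σ ≈ 242 MPa (tensile)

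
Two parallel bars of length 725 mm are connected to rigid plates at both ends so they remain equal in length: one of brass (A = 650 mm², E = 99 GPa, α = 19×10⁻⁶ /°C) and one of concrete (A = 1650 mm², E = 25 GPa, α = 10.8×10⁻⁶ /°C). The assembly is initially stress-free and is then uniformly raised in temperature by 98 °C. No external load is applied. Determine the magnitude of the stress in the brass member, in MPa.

Equilibrium of a rigid end plate with no external load gives equal and opposite internal forces ±P in the two members. Since α_{brass} > α_{concrete}, heating drives the brass into compression and the concrete into tension.
Compatibility of the two members (thermal + elastic change equal): (α₁ − α₂)ΔT = P·[1/(A₁E₁) + 1/(A₂E₂)].
|α₁ − α₂|·ΔT = 8.2×10⁻⁶ × 98 = 0.0008036.
1/(A₁E₁) + 1/(A₂E₂) = 1/(650×99×10³) + 1/(1650×25×10³) = 3.978×10⁻⁸ N⁻¹.
P = 0.0008036 / 3.978×10⁻⁸ = 20200 N = 20.2 kN.
σ_{brass} = P/A₁ = 20200/650 = 31.08 MPa, compressive.

σ ≈ 31.1 MPa (compressive)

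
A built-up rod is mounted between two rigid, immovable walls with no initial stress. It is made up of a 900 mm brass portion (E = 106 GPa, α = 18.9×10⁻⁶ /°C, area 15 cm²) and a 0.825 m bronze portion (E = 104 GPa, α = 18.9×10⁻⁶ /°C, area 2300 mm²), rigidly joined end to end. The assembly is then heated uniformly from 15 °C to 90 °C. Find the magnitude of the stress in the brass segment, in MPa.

With the walls removed the bar would change length by δ_free = Σ αᵢΔT Lᵢ = 18.9×10⁻⁶×75×900 + 18.9×10⁻⁶×75×825 = 2.445 mm.
The rigid supports impose zero overall length change; the single axial force P common to all segments must satisfy P Σ Lᵢ/(AᵢEᵢ) = δ_free.
Σ Lᵢ/(AᵢEᵢ) = 900/(1500×106×10³) + 825/(2300×104×10³) = 9.109×10⁻⁶ mm/N.
P = 2.445 / 9.109×10⁻⁶ = 268400 N = 268.4 kN, compressive.
σ_{brass} = P / A = 268400 / 1500 = 179 MPa.

σ ≈ 179 MPa (compressive)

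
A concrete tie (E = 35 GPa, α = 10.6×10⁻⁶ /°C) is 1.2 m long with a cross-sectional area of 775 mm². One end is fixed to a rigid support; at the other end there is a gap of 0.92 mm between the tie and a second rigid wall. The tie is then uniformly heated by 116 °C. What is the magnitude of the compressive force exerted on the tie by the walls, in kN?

P ≈ 12.6 kN

Free thermal elongation = αΔT L = 10.6×10⁻⁶ × 116 × 1200 = 1.476 mm.
This exceeds the 0.92 mm gap, so the wall pushes back. The portion of expansion that must be recovered elastically is δ_free − gap = 1.476 − 0.92 = 0.5555 mm.
So σ = E(δ_free − g)/L = 35×10³ × 0.5555/1200 = 16.2 MPa.
Force on the wall = σA = 16.2 × 775 mm² = 12.56 kN.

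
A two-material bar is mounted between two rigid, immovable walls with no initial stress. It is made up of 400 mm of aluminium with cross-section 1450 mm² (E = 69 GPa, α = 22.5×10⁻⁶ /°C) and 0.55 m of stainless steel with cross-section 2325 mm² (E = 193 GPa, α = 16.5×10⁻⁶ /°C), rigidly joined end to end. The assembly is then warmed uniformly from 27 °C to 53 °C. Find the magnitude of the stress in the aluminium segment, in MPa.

Free thermal expansion of the whole bar: Σ αᵢΔT Lᵢ = 22.5×10⁻⁶×26×400 + 16.5×10⁻⁶×26×550 = 0.4699 mm.
The walls prevent any net length change, so an axial force P (same in every segment) develops. Compatibility: P · Σ Lᵢ/(AᵢEᵢ) = δ_free.
Σ Lᵢ/(AᵢEᵢ) = 400/(1450×69×10³) + 550/(2325×193×10³) = 5.224×10⁻⁶ mm/N.
So P = 0.4699 / 5.224×10⁻⁶ = 89.97 kN, compressive.
σ_{aluminium} = P / A = 89970 / 1450 = 62.04 MPa.

σ ≈ 62 MPa (compressive)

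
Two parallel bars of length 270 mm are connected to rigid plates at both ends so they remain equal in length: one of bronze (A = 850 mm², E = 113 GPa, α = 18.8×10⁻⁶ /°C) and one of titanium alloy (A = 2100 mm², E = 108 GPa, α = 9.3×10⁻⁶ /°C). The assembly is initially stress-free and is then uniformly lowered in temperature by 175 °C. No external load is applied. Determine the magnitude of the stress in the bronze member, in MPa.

Equilibrium of a rigid end plate with no external load gives equal and opposite internal forces ±P in the two members. Since α_{bronze} > α_{titanium alloy}, cooling drives the bronze into tension and the titanium alloy into compression.
Setting the final lengths equal and cancelling L: (α₁ − α₂)ΔT = P/(A₁E₁) + P/(A₂E₂).
|α₁ − α₂|·ΔT = 9.5×10⁻⁶ × 175 = 0.001662.
1/(A₁E₁) + 1/(A₂E₂) = 1/(850×113×10³) + 1/(2100×108×10³) = 1.482×10⁻⁸ N⁻¹.
P = 0.001662 / 1.482×10⁻⁸ = 112200 N = 112.2 kN.
σ_{bronze} = P/A₁ = 112200/850 = 132 MPa, tensile.

σ ≈ 132 MPa (tensile)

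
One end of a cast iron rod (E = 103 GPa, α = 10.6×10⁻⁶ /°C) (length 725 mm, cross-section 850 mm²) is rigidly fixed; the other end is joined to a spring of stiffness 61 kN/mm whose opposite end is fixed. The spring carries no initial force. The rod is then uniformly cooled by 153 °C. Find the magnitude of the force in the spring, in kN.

P ≈ 47.7 kN

The unrestrained thermal change is αΔT L = 10.6×10⁻⁶ × 153 × 725 = 1.176 mm.
With a force P in the spring, the elastic change of the rod is PL/(AE) and that of the spring is P/k; compatibility requires their sum to equal δ_free.
So P = δ_free / [L/(AE) + 1/k] = 1.176 / [ 725/(850×103×10³) + 1/(61×10³) ].
P = 1.176 / 2.467×10⁻⁵ = 47650 N.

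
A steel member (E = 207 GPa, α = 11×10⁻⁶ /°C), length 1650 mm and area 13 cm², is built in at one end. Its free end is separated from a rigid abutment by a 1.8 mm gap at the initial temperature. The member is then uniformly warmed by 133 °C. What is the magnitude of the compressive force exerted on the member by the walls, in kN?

Unrestrained expansion: δ_free = αΔT L = 11×10⁻⁶ × 133 × 1650 = 2.414 mm.
This exceeds the 1.8 mm gap, so the wall pushes back. The portion of expansion that must be recovered elastically is δ_free − gap = 2.414 − 1.8 = 0.6139 mm.
That suppressed elongation corresponds to σ = E·Δ/L = 207×10³ × 0.6139/1650 = 77.02 MPa.
P = σA = 77.02 × 1300 = 100.1 kN.

P ≈ 100 kN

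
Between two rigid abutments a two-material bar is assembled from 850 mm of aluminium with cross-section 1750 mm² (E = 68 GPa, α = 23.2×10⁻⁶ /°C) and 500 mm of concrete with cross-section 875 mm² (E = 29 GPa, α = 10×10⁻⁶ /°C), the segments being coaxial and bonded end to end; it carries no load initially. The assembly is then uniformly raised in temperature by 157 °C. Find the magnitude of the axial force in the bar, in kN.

If the supports were absent, the total length change would be Σ αᵢΔT Lᵢ = 23.2×10⁻⁶×157×850 + 10×10⁻⁶×157×500 = 3.881 mm.
The rigid supports impose zero overall length change; the single axial force P common to all segments must satisfy P Σ Lᵢ/(AᵢEᵢ) = δ_free.
The series flexibility is Σ Lᵢ/(AᵢEᵢ) = 850/(1750×68×10³) + 500/(875×29×10³) = 2.685×10⁻⁵ mm/N.
P = 3.881 / 2.685×10⁻⁵ = 144600 N = 144.6 kN, compressive.

P ≈ 145 kN (compressive)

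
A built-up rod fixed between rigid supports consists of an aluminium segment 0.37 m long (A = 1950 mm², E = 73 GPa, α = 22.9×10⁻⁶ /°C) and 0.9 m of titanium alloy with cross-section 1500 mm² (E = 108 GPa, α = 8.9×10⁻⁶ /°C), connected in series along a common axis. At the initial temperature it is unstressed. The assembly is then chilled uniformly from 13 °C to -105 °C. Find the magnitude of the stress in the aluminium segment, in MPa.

Free thermal contraction of the whole bar: Σ αᵢΔT Lᵢ = 22.9×10⁻⁶×118×370 + 8.9×10⁻⁶×118×900 = 1.945 mm.
The walls prevent any net length change, so an axial force P (same in every segment) develops. Compatibility: P · Σ Lᵢ/(AᵢEᵢ) = δ_free.
The series flexibility is Σ Lᵢ/(AᵢEᵢ) = 370/(1950×73×10³) + 900/(1500×108×10³) = 8.155×10⁻⁶ mm/N.
P = 1.945 / 8.155×10⁻⁶ = 238500 N = 238.5 kN, tensile.
σ_{aluminium} = P / A = 238500 / 1950 = 122.3 MPa.

σ ≈ 122 MPa (tensile)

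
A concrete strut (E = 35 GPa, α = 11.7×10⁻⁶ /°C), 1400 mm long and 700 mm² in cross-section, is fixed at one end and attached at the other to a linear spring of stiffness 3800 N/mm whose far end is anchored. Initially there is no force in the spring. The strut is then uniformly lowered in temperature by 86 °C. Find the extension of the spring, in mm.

The unrestrained thermal change is αΔT L = 11.7×10⁻⁶ × 86 × 1400 = 1.409 mm.
With a force P in the spring, the elastic change of the strut is PL/(AE) and that of the spring is P/k; compatibility requires their sum to equal δ_free.
So P = δ_free / [L/(AE) + 1/k] = 1.409 / [ 1400/(700×35×10³) + 1/(3800) ].
P = 1.409 / 0.0003203 = 4398 N.
Spring extension = P/k = 4398/(3800) = 1.157 mm.

δ ≈ 1.16 mm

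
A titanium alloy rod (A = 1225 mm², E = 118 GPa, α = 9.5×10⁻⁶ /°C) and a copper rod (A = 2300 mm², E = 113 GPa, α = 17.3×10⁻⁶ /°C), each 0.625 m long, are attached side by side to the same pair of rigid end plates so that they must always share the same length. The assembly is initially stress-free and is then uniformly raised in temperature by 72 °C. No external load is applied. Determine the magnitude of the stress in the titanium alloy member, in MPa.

The copper has the larger α, so on heating it would change length more than the titanium alloy if both were free. The rigid plates force a common final length, so the copper is put into compression and the titanium alloy into tension, with equal and opposite forces P (no external load).
Compatibility of the two members (thermal + elastic change equal): (α₁ − α₂)ΔT = P·[1/(A₁E₁) + 1/(A₂E₂)].
|α₁ − α₂|·ΔT = 7.8×10⁻⁶ × 72 = 0.0005616.
1/(A₁E₁) + 1/(A₂E₂) = 1/(1225×118×10³) + 1/(2300×113×10³) = 1.077×10⁻⁸ N⁻¹.
So P = 0.0005616 / 1.077×10⁻⁸ = 52.17 kN.
σ_{titanium alloy} = P/A₁ = 52170/1225 = 42.58 MPa, tensile.

σ ≈ 42.6 MPa (tensile)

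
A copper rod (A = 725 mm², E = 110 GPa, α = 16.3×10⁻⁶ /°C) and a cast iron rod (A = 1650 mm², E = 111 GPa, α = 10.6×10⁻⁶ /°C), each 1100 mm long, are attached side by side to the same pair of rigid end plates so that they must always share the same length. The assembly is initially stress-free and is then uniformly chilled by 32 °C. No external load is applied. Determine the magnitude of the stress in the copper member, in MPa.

σ ≈ 14 MPa (tensile)

The copper has the larger α, so on cooling it would change length more than the cast iron if both were free. The rigid plates force a common final length, so the copper is put into tension and the cast iron into compression, with equal and opposite forces P (no external load).
Compatibility of the two members (thermal + elastic change equal): (α₁ − α₂)ΔT = P·[1/(A₁E₁) + 1/(A₂E₂)].
|α₁ − α₂|·ΔT = 5.7×10⁻⁶ × 32 = 0.0001824.
1/(A₁E₁) + 1/(A₂E₂) = 1/(725×110×10³) + 1/(1650×111×10³) = 1.8×10⁻⁸ N⁻¹.
So P = 0.0001824 / 1.8×10⁻⁸ = 10.13 kN.
σ_{copper} = P/A₁ = 10130/725 = 13.98 MPa, tensile.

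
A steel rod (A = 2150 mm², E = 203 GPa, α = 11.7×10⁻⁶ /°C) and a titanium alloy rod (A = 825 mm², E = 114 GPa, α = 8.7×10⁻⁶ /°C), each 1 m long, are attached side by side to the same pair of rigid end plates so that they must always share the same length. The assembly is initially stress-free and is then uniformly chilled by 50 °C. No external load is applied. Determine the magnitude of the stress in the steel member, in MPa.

The steel has the larger α, so on cooling it would change length more than the titanium alloy if both were free. The rigid plates force a common final length, so the steel is put into tension and the titanium alloy into compression, with equal and opposite forces P (no external load).
Setting the final lengths equal and cancelling L: (α₁ − α₂)ΔT = P/(A₁E₁) + P/(A₂E₂).
|α₁ − α₂|·ΔT = 3×10⁻⁶ × 50 = 0.00015.
1/(A₁E₁) + 1/(A₂E₂) = 1/(2150×203×10³) + 1/(825×114×10³) = 1.292×10⁻⁸ N⁻¹.
So P = 0.00015 / 1.292×10⁻⁸ = 11.61 kN.
σ_{steel} = P/A₁ = 11610/2150 = 5.398 MPa, tensile.

σ ≈ 5.4 MPa (tensile)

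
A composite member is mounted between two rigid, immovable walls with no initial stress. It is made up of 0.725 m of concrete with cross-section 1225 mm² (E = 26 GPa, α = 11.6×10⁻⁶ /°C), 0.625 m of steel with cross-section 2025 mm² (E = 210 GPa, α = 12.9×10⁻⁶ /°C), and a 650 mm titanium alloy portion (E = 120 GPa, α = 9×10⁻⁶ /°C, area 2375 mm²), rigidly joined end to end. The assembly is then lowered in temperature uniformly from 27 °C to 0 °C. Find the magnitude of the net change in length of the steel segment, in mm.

Free thermal contraction of the whole bar: Σ αᵢΔT Lᵢ = 11.6×10⁻⁶×27×725 + 12.9×10⁻⁶×27×625 + 9×10⁻⁶×27×650 = 0.6027 mm.
Since the ends are fixed, an axial force P builds up, equal in every segment, with P · Σ Lᵢ/(AᵢEᵢ) = δ_free.
The series flexibility is Σ Lᵢ/(AᵢEᵢ) = 725/(1225×26×10³) + 625/(2025×210×10³) + 650/(2375×120×10³) = 2.651×10⁻⁵ mm/N.
Hence P = δ_free / Σ(L/AE) = 0.6027/2.651×10⁻⁵ = 22.73 kN (tensile).
For the steel segment, free thermal change = 12.9×10⁻⁶×27×625 = 0.2177 mm and elastic change from P = 22730×625/(2025×210×10³) = 0.03341 mm; these oppose, so the net change is 0.184 mm (segment shortens).

|ΔL| ≈ 0.184 mm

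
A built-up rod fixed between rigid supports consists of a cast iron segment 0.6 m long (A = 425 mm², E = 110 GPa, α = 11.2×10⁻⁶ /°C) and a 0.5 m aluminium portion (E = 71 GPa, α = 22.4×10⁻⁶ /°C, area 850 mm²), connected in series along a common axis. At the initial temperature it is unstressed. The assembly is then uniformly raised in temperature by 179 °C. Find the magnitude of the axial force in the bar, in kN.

P ≈ 152 kN (compressive)

Free thermal expansion of the whole bar: Σ αᵢΔT Lᵢ = 11.2×10⁻⁶×179×600 + 22.4×10⁻⁶×179×500 = 3.208 mm.
Since the ends are fixed, an axial force P builds up, equal in every segment, with P · Σ Lᵢ/(AᵢEᵢ) = δ_free.
Σ Lᵢ/(AᵢEᵢ) = 600/(425×110×10³) + 500/(850×71×10³) = 2.112×10⁻⁵ mm/N.
P = 3.208 / 2.112×10⁻⁵ = 151900 N = 151.9 kN, compressive.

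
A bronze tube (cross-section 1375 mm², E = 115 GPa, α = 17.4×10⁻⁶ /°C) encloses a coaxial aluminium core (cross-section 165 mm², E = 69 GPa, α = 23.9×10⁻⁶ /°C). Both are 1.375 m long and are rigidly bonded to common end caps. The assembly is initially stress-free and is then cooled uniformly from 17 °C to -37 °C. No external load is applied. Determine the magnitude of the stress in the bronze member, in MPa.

σ ≈ 2.71 MPa (compressive)

Both members must finish at the same length. With the larger α, the aluminium tends to over-contract; the plates restrain it, putting the aluminium in tension and the bronze in compression. With no external load the two internal forces are equal and opposite, magnitude P.
Compatibility of the two members (thermal + elastic change equal): (α₁ − α₂)ΔT = P·[1/(A₁E₁) + 1/(A₂E₂)].
|α₁ − α₂|·ΔT = 6.5×10⁻⁶ × 54 = 0.000351.
1/(A₁E₁) + 1/(A₂E₂) = 1/(1375×115×10³) + 1/(165×69×10³) = 9.416×10⁻⁸ N⁻¹.
P = 0.000351 / 9.416×10⁻⁸ = 3728 N = 3.728 kN.
σ_{bronze} = P/A₁ = 3728/1375 = 2.711 MPa, compressive.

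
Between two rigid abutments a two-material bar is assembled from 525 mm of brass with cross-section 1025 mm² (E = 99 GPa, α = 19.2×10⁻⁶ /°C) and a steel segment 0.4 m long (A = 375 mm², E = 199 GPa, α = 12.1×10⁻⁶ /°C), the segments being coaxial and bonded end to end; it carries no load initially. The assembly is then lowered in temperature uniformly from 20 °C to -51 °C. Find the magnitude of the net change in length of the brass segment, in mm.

If the supports were absent, the total length change would be Σ αᵢΔT Lᵢ = 19.2×10⁻⁶×71×525 + 12.1×10⁻⁶×71×400 = 1.059 mm.
Since the ends are fixed, an axial force P builds up, equal in every segment, with P · Σ Lᵢ/(AᵢEᵢ) = δ_free.
Σ Lᵢ/(AᵢEᵢ) = 525/(1025×99×10³) + 400/(375×199×10³) = 1.053×10⁻⁵ mm/N.
Hence P = δ_free / Σ(L/AE) = 1.059/1.053×10⁻⁵ = 100.6 kN (tensile).
For the brass segment, free thermal change = 19.2×10⁻⁶×71×525 = 0.7157 mm and elastic change from P = 100600×525/(1025×99×10³) = 0.5203 mm; these oppose, so the net change is 0.195 mm (segment shortens).

|ΔL| ≈ 0.195 mm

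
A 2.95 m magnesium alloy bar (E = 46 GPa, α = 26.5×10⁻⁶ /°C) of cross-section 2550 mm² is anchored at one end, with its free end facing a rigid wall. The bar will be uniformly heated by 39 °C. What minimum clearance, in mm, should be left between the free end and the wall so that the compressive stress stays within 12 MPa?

Free expansion if unrestrained: δ_free = αΔT L = 26.5×10⁻⁶ × 39 × 2950 = 3.049 mm.
A stress of 12 MPa corresponds to the wall pushing the bar back by σL/E = 12×2950/(46×10³) = 0.7696 mm.
The gap must absorb the remainder: g_min = 3.049 − 0.7696 = 2.279 mm.

g ≈ 2.28 mm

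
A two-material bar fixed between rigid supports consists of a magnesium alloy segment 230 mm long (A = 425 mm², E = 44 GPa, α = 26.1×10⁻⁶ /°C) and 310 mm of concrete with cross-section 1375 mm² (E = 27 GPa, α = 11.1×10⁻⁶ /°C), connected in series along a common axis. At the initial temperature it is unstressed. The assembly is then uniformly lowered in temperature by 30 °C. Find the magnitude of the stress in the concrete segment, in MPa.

With the walls removed the bar would change length by δ_free = Σ αᵢΔT Lᵢ = 26.1×10⁻⁶×30×230 + 11.1×10⁻⁶×30×310 = 0.2833 mm.
The walls prevent any net length change, so an axial force P (same in every segment) develops. Compatibility: P · Σ Lᵢ/(AᵢEᵢ) = δ_free.
The series flexibility is Σ Lᵢ/(AᵢEᵢ) = 230/(425×44×10³) + 310/(1375×27×10³) = 2.065×10⁻⁵ mm/N.
So P = 0.2833 / 2.065×10⁻⁵ = 13.72 kN, tensile.
σ_{concrete} = P / A = 13720 / 1375 = 9.978 MPa.

σ ≈ 9.98 MPa (tensile)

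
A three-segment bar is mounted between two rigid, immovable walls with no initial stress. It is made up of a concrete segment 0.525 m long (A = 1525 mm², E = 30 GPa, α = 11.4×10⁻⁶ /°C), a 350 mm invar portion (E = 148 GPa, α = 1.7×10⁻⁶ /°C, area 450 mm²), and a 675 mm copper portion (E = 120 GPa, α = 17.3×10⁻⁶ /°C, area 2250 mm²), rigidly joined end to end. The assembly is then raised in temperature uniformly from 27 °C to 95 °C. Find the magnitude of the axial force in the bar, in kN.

Free thermal expansion of the whole bar: Σ αᵢΔT Lᵢ = 11.4×10⁻⁶×68×525 + 1.7×10⁻⁶×68×350 + 17.3×10⁻⁶×68×675 = 1.242 mm.
The walls prevent any net length change, so an axial force P (same in every segment) develops. Compatibility: P · Σ Lᵢ/(AᵢEᵢ) = δ_free.
Σ Lᵢ/(AᵢEᵢ) = 525/(1525×30×10³) + 350/(450×148×10³) + 675/(2250×120×10³) = 1.923×10⁻⁵ mm/N.
So P = 1.242 / 1.923×10⁻⁵ = 64.56 kN, compressive.

P ≈ 64.6 kN (compressive)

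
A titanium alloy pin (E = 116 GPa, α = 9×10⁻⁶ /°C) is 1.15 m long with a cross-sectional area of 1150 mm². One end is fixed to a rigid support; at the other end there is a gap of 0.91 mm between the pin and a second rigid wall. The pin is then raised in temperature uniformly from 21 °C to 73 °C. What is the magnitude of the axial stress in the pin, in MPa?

σ ≈ 0 MPa

If the wall were absent the pin would grow by αΔT L = 9×10⁻⁶ × 52 × 1150 = 0.5382 mm.
Since δ_free = 0.538 mm is less than the 0.91 mm gap, the pin never touches the wall. No axial force develops.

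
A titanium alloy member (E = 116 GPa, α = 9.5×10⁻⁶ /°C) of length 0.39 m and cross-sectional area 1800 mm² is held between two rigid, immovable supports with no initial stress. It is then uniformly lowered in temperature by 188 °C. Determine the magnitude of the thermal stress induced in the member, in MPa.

The supports are rigid, so the total axial strain is zero. The restrained thermal strain is ε = αΔT = 9.5×10⁻⁶ × 188 = 1786×10⁻⁶.
σ = EαΔT = 116×10³ × 9.5×10⁻⁶ × 188 = 207.2 MPa (tensile; the member is trying to contract).

σ ≈ 207 MPa (tensile)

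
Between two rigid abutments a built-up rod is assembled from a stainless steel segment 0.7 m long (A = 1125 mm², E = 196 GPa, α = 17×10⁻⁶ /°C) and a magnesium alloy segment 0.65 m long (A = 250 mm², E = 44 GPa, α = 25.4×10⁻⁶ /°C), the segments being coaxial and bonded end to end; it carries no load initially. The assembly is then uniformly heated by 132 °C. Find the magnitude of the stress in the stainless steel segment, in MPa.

σ ≈ 53.5 MPa (compressive)

With the walls removed the bar would change length by δ_free = Σ αᵢΔT Lᵢ = 17×10⁻⁶×132×700 + 25.4×10⁻⁶×132×650 = 3.75 mm.
The rigid supports impose zero overall length change; the single axial force P common to all segments must satisfy P Σ Lᵢ/(AᵢEᵢ) = δ_free.
The series flexibility is Σ Lᵢ/(AᵢEᵢ) = 700/(1125×196×10³) + 650/(250×44×10³) = 6.227×10⁻⁵ mm/N.
P = 3.75 / 6.227×10⁻⁵ = 60230 N = 60.23 kN, compressive.
σ_{stainless steel} = P / A = 60230 / 1125 = 53.54 MPa.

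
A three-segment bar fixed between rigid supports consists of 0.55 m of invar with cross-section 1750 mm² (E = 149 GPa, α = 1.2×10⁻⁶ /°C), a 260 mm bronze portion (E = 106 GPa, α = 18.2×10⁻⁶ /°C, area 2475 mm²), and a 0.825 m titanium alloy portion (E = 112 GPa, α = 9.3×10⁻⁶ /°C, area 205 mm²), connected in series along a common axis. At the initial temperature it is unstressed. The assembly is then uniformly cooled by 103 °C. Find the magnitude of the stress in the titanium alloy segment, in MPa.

σ ≈ 168 MPa (tensile)

Free thermal contraction of the whole bar: Σ αᵢΔT Lᵢ = 1.2×10⁻⁶×103×550 + 18.2×10⁻⁶×103×260 + 9.3×10⁻⁶×103×825 = 1.346 mm.
Since the ends are fixed, an axial force P builds up, equal in every segment, with P · Σ Lᵢ/(AᵢEᵢ) = δ_free.
Σ Lᵢ/(AᵢEᵢ) = 550/(1750×149×10³) + 260/(2475×106×10³) + 825/(205×112×10³) = 3.903×10⁻⁵ mm/N.
P = 1.346 / 3.903×10⁻⁵ = 34480 N = 34.48 kN, tensile.
σ_{titanium alloy} = P / A = 34480 / 205 = 168.2 MPa.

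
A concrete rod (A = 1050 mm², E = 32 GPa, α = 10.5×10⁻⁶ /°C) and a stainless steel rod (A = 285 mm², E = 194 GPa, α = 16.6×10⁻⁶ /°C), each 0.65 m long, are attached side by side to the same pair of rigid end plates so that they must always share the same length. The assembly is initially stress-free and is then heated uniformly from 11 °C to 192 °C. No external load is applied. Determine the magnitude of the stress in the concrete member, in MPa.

The stainless steel has the larger α, so on heating it would change length more than the concrete if both were free. The rigid plates force a common final length, so the stainless steel is put into compression and the concrete into tension, with equal and opposite forces P (no external load).
Setting the final lengths equal and cancelling L: (α₁ − α₂)ΔT = P/(A₁E₁) + P/(A₂E₂).
|α₁ − α₂|·ΔT = 6.1×10⁻⁶ × 181 = 0.001104.
1/(A₁E₁) + 1/(A₂E₂) = 1/(1050×32×10³) + 1/(285×194×10³) = 4.785×10⁻⁸ N⁻¹.
So P = 0.001104 / 4.785×10⁻⁸ = 23.07 kN.
σ_{concrete} = P/A₁ = 23070/1050 = 21.98 MPa, tensile.

σ ≈ 22 MPa (tensile)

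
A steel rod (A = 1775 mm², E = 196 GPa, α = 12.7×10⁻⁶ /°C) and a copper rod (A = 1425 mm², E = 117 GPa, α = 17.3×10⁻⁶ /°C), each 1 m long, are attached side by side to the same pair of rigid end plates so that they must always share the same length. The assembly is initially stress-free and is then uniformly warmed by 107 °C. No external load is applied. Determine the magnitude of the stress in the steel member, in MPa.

Both members must finish at the same length. With the larger α, the copper tends to over-expand; the plates restrain it, putting the copper in compression and the steel in tension. With no external load the two internal forces are equal and opposite, magnitude P.
Setting the final lengths equal and cancelling L: (α₁ − α₂)ΔT = P/(A₁E₁) + P/(A₂E₂).
|α₁ − α₂|·ΔT = 4.6×10⁻⁶ × 107 = 0.0004922.
1/(A₁E₁) + 1/(A₂E₂) = 1/(1775×196×10³) + 1/(1425×117×10³) = 8.872×10⁻⁹ N⁻¹.
P = 0.0004922 / 8.872×10⁻⁹ = 55480 N = 55.48 kN.
σ_{steel} = P/A₁ = 55480/1775 = 31.25 MPa, tensile.

σ ≈ 31.3 MPa (tensile)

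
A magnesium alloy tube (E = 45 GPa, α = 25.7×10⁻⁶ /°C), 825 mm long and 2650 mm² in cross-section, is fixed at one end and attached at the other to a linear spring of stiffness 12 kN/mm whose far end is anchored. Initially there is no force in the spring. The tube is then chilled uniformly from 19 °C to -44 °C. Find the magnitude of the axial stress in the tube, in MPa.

If the spring were absent the tube would shorten by αΔT L = 25.7×10⁻⁶ × 63 × 825 = 1.336 mm.
Let P be the tensile force in the spring. The tube extends elastically by PL/(AE) and the spring stretches by P/k; together these equal δ_free.
P [ L/(AE) + 1/k ] = δ_free → P [ 825/(2650×45×10³) + 1/(12×10³) ] = 1.336.
P = 1.336 / 9.025×10⁻⁵ = 14800 N.
σ = P/A = 14800/2650 = 5.585 MPa.

σ ≈ 5.59 MPa (tensile)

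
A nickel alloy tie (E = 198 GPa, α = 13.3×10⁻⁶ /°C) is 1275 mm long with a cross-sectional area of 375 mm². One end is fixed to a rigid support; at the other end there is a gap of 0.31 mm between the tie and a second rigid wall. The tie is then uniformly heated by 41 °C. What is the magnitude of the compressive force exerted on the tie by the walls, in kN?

Free thermal elongation = αΔT L = 13.3×10⁻⁶ × 41 × 1275 = 0.6953 mm.
This exceeds the 0.31 mm gap, so the wall pushes back. The portion of expansion that must be recovered elastically is δ_free − gap = 0.6953 − 0.31 = 0.3853 mm.
So σ = E(δ_free − g)/L = 198×10³ × 0.3853/1275 = 59.83 MPa.
Force on the wall = σA = 59.83 × 375 mm² = 22.44 kN.

P ≈ 22.4 kN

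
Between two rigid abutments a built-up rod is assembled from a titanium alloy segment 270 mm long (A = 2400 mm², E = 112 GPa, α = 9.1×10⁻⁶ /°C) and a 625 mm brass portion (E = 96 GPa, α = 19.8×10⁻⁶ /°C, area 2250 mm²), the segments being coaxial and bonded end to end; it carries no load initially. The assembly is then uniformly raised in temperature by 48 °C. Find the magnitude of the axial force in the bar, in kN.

Free thermal expansion of the whole bar: Σ αᵢΔT Lᵢ = 9.1×10⁻⁶×48×270 + 19.8×10⁻⁶×48×625 = 0.7119 mm.
The walls prevent any net length change, so an axial force P (same in every segment) develops. Compatibility: P · Σ Lᵢ/(AᵢEᵢ) = δ_free.
The series flexibility is Σ Lᵢ/(AᵢEᵢ) = 270/(2400×112×10³) + 625/(2250×96×10³) = 3.898×10⁻⁶ mm/N.
P = 0.7119 / 3.898×10⁻⁶ = 182600 N = 182.6 kN, compressive.

P ≈ 183 kN (compressive)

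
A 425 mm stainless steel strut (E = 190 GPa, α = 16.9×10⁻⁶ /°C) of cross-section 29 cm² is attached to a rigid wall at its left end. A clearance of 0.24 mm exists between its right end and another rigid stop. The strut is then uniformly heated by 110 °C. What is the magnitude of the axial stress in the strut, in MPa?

If the wall were absent the strut would grow by αΔT L = 16.9×10⁻⁶ × 110 × 425 = 0.7901 mm.
This exceeds the 0.24 mm gap, so the wall pushes back. The portion of expansion that must be recovered elastically is δ_free − gap = 0.7901 − 0.24 = 0.5501 mm.
So σ = E(δ_free − g)/L = 190×10³ × 0.5501/425 = 245.9 MPa.

σ ≈ 246 MPa (compressive)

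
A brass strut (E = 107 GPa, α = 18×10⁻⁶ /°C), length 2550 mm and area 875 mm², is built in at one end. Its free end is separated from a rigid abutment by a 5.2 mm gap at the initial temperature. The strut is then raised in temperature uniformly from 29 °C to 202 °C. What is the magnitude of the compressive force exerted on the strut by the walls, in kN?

P ≈ 101 kN

Unrestrained expansion: δ_free = αΔT L = 18×10⁻⁶ × 173 × 2550 = 7.941 mm.
The gap closes (δ_free > 5.2 mm) and the wall then resists a further 7.941 − 5.2 = 2.741 mm of expansion.
That suppressed elongation corresponds to σ = E·Δ/L = 107×10³ × 2.741/2550 = 115 MPa.
Force on the wall = σA = 115 × 875 mm² = 100.6 kN.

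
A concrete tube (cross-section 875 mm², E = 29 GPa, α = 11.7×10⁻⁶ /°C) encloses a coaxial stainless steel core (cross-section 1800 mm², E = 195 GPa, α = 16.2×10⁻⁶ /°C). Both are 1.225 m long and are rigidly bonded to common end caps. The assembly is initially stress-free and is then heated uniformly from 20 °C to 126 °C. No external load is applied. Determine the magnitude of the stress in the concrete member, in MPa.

Equilibrium of a rigid end plate with no external load gives equal and opposite internal forces ±P in the two members. Since α_{stainless steel} > α_{concrete}, heating drives the stainless steel into compression and the concrete into tension.
Setting the final lengths equal and cancelling L: (α₁ − α₂)ΔT = P/(A₁E₁) + P/(A₂E₂).
|α₁ − α₂|·ΔT = 4.5×10⁻⁶ × 106 = 0.000477.
1/(A₁E₁) + 1/(A₂E₂) = 1/(875×29×10³) + 1/(1800×195×10³) = 4.226×10⁻⁸ N⁻¹.
So P = 0.000477 / 4.226×10⁻⁸ = 11.29 kN.
σ_{concrete} = P/A₁ = 11290/875 = 12.9 MPa, tensile.

σ ≈ 12.9 MPa (tensile)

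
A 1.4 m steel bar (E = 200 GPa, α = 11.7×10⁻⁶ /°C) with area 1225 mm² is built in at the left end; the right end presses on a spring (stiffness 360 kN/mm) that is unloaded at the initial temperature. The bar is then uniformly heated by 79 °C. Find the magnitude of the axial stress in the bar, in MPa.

If the spring were absent the bar would lengthen by αΔT L = 11.7×10⁻⁶ × 79 × 1400 = 1.294 mm.
Let P be the compressive force at the spring. The bar shortens elastically by PL/(AE) and the spring compresses by P/k; together these equal δ_free.
P [ L/(AE) + 1/k ] = δ_free → P [ 1400/(1225×200×10³) + 1/(360×10³) ] = 1.294.
P = 1.294 / 8.492×10⁻⁶ = 152400 N.
σ = P/A = 152400/1225 = 124.4 MPa.

σ ≈ 124 MPa (compressive)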